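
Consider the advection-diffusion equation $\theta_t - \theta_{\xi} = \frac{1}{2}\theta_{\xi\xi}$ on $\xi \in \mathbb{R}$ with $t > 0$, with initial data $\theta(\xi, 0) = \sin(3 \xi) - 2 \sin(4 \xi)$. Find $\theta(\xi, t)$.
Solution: Moving frame: $\eta = \xi + t$, $\sigma = t$, $\theta = u(\eta,\sigma)$, so $\theta_t = u_{\sigma} + u_{\eta}$ and $\theta_{\xi\xi} = u_{\eta\eta}$.
Hence $\theta_t - \theta_{\xi} = u_{\sigma}$ and the PDE becomes the heat equation $u_{\sigma} = \frac{1}{2}u_{\eta\eta}$ on $\eta \in \mathbb{R}$.
Initial data: $u(\eta,0) = \theta(\eta,0) = \sin(3 \eta) - 2 \sin(4 \eta)$. Each mode $\sin(n\eta)$ decays as $e^{-n^2\sigma/2}$ on $\mathbb{R}$, so $u(\eta,\sigma) = \sum c_n e^{-n^2\sigma/2} \sin(n\eta)$ with $c_3=1, c_4=-2$: $u(\eta,\sigma) = -2 e^{-8 \sigma} \sin(4 \eta) + e^{-9 \sigma/2} \sin(3 \eta)$.
Substituting back: $\theta(\xi,t) = u(\xi + t, t)$.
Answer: $\theta(\xi, t) = -2 e^{-8 t} \sin(4 \xi + 4 t) + e^{-9 t/2} \sin(3 \xi + 3 t)$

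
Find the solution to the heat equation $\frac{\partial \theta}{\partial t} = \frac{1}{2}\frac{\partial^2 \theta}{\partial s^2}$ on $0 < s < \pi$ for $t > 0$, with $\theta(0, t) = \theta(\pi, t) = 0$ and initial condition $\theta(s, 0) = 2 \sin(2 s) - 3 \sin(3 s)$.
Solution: Using separation of variables $\theta = X(s)G(t)$:
Eigenfunctions: $\sin(ns)$, $n = 1, 2, 3, \ldots$
General solution: $\theta(s, t) = \sum c_n \sin(ns) e^{-n^2 t/2}$
Matching $\theta(s,0) = 2 \sin(2 s) - 3 \sin(3 s)$ term by term: $c_2=2, c_3=-3$.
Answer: $\theta(s, t) = 2 e^{-2 t} \sin(2 s) - 3 e^{-9 t/2} \sin(3 s)$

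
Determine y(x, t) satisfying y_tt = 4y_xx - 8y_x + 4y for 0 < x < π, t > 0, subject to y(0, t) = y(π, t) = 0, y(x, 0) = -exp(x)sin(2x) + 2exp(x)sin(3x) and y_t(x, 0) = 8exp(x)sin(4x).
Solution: Substitute y = exp(x)u, i.e. u = exp(-x)y.
By the product rule, y_x = exp(x)(u_x + u), y_xx = exp(x)(u_xx + 2u_x + u), y_tt = exp(x)u_tt.
Substituting into the PDE and dividing by exp(x): u_tt = 4(u_xx + 2u_x + u) - 8(u_x + u) + 4u.
The lower-order terms cancel, leaving the standard wave equation u_tt = 4u_xx.
Initial data for u: u(x,0) = exp(-x)y(x,0) = -sin(2x) + 2sin(3x); u_t(x,0) = exp(-x)y_t(x,0) = 8sin(4x). The boundary conditions carry over: u(0,t) = u(π,t) = 0.
Solve for u:
  Using separation of variables u = X(x)T(t):
  Eigenfunctions: sin(nx), n = 1, 2, 3, ...
  General solution: u(x, t) = Σ [A_n cos(2n t) + B_n sin(2n t)] sin(nx)
  From u(x,0) = -sin(2x) + 2sin(3x): A_2=-1, A_3=2. From u_t(x,0) = 8sin(4x), using u_t(x,0) = Σ ω_n B_n sin(nx) with ω_n = 2n: B_4 = 8/8 = 1.
Hence u(x,t) = sin(8t)sin(4x) - sin(2x)cos(4t) + 2sin(3x)cos(6t).
Transform back: y(x,t) = exp(x)u(x,t).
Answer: y(x, t) = exp(x)sin(8t)sin(4x) - exp(x)sin(2x)cos(4t) + 2exp(x)sin(3x)cos(6t)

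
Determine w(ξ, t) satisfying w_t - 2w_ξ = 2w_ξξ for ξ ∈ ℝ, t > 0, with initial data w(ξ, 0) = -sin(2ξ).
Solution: Change to a moving frame: let η = ξ + 2t, σ = t and write w(ξ,t) = u(η,σ).
By the chain rule w_t = u_σ + 2u_η, w_ξ = u_η, w_ξξ = u_ηη.
Then w_t - 2w_ξ = u_σ: the advection term cancels and the PDE becomes the heat equation u_σ = 2u_ηη on η ∈ ℝ.
Initial data: u(η,0) = w(η,0) = -sin(2η).
On η ∈ ℝ each mode satisfies (sin(nη))″ = -n² sin(nη), so exp(-2n²σ) sin(nη) solves the heat equation; by superposition u(η,σ) = Σ c_n exp(-2n²σ) sin(nη).
Reading off the coefficients: c_2=-1, so u(η,σ) = -exp(-8σ)sin(2η).
Substituting back η = ξ + 2t, σ = t: w(ξ,t) = u(ξ + 2t, t).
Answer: w(ξ, t) = -exp(-8t)sin(4t + 2ξ)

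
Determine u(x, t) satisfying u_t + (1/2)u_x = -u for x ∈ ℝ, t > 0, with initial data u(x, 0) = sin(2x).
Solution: Substitute u = exp(-t)w, i.e. w = exp(t)u.
By the product rule, u_t = exp(-t)(w_t - w), u_x = exp(-t)w_x.
Substituting into the PDE and dividing by exp(-t): w_t - w + (1/2)w_x = -w.
The lower-order terms cancel, leaving the standard advection equation w_t + (1/2)w_x = 0.
Initial data for w: w(x,0) = u(x,0) = sin(2x).
Solve for w:
  By method of characteristics (waves move right with speed 1/2):
  Along characteristics x - (1/2)t = const, w is constant, so w(x,t) = f(x - (1/2)t) with f = w(·, 0).
Hence w(x,t) = -sin(t - 2x).
Transform back: u(x,t) = exp(-t)w(x,t).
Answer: u(x, t) = -exp(-t)sin(t - 2x)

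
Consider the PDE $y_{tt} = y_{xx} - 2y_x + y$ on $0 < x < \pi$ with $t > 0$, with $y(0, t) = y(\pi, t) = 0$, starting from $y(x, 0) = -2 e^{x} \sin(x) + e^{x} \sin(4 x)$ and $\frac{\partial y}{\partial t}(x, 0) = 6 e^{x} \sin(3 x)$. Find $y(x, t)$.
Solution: Substitute $y = e^{x}u$, i.e. $u = e^{-x}y$.
By the product rule, $y_x = e^{x}(u_x + u)$, $y_{xx} = e^{x}(u_{xx} + 2u_x + u)$, $y_{tt} = e^{x}u_{tt}$.
Substituting into the PDE and dividing by $e^{x}$: $u_{tt} = (u_{xx} + 2u_x + u) - 2(u_x + u) + u$.
The lower-order terms cancel, leaving the standard wave equation $u_{tt} = u_{xx}$.
Initial data for $u$: $u(x,0) = e^{-x}y(x,0) = -2 \sin(x) + \sin(4 x)$; $u_t(x,0) = e^{-x}y_t(x,0) = 6 \sin(3 x)$. The boundary conditions carry over: $u(0,t) = u(\pi,t) = 0$.
Solve for $u$:
  Using separation of variables $u = X(x)T(t)$:
  Eigenfunctions: $\sin(nx)$, $n = 1, 2, 3, \ldots$
  General solution: $u(x, t) = \sum [A_n \cos(n t) + B_n \sin(n t)] \sin(nx)$
  From $u(x,0) = -2 \sin(x) + \sin(4 x)$: $A_1=-2, A_4=1$. From $u_t(x,0) = 6 \sin(3 x)$, using $u_t(x,0) = \sum \omega_n B_n \sin(nx)$ with $\omega_n = n$: $B_3 = 6/3 = 2$.
Hence $u(x,t) = 2 \sin(3 t) \sin(3 x) - 2 \sin(x) \cos(t) + \sin(4 x) \cos(4 t)$.
Transform back: $y(x,t) = e^{x}u(x,t)$.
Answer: $y(x, t) = 2 e^{x} \sin(3 t) \sin(3 x) - 2 e^{x} \sin(x) \cos(t) + e^{x} \sin(4 x) \cos(4 t)$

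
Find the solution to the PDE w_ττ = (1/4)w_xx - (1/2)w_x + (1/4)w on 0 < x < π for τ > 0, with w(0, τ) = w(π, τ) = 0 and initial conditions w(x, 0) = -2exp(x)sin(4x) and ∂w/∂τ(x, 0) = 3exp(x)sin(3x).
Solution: Substitute w = exp(x)u, i.e. u = exp(-x)w.
By the product rule, w_x = exp(x)(u_x + u), w_xx = exp(x)(u_xx + 2u_x + u), w_ττ = exp(x)u_ττ.
Substituting into the PDE and dividing by exp(x): u_ττ = (1/4)(u_xx + 2u_x + u) - (1/2)(u_x + u) + (1/4)u.
The lower-order terms cancel, leaving the standard wave equation u_ττ = (1/4)u_xx.
Initial data for u: u(x,0) = exp(-x)w(x,0) = -2sin(4x); u_τ(x,0) = exp(-x)w_τ(x,0) = 3sin(3x). The boundary conditions carry over: u(0,τ) = u(π,τ) = 0.
Solve for u:
  Using separation of variables u = X(x)T(τ):
  Eigenfunctions: sin(nx), n = 1, 2, 3, ...
  General solution: u(x, τ) = Σ [A_n cos(n τ/2) + B_n sin(n τ/2)] sin(nx)
  From u(x,0) = -2sin(4x): A_4=-2. From u_τ(x,0) = 3sin(3x), using u_τ(x,0) = Σ ω_n B_n sin(nx) with ω_n = n/2: B_3 = 3/(3/2) = 2.
Hence u(x,τ) = 2sin(3x)sin(3τ/2) - 2sin(4x)cos(2τ).
Transform back: w(x,τ) = exp(x)u(x,τ).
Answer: w(x, τ) = 2exp(x)sin(3x)sin(3τ/2) - 2exp(x)sin(4x)cos(2τ)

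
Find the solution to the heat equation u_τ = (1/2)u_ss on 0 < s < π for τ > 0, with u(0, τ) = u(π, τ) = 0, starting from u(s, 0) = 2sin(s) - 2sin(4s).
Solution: Separating variables: u = Σ c_n exp(-n²τ/2) sin(ns). From u(s,0) = 2sin(s) - 2sin(4s): c_1=2, c_4=-2.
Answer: u(s, τ) = -2exp(-8τ)sin(4s) + 2exp(-τ/2)sin(s)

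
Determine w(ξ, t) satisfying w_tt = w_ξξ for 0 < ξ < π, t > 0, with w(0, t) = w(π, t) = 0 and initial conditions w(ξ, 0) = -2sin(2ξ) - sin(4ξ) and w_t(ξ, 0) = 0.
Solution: Using separation of variables w = X(ξ)T(t):
Eigenfunctions: sin(nξ), n = 1, 2, 3, ...
General solution: w(ξ, t) = Σ [A_n cos(n t) + B_n sin(n t)] sin(nξ)
From w(ξ,0) = -2sin(2ξ) - sin(4ξ): A_2=-2, A_4=-1. From w_t(ξ,0) = 0: all B_n = 0.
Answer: w(ξ, t) = -2sin(2ξ)cos(2t) - sin(4ξ)cos(4t)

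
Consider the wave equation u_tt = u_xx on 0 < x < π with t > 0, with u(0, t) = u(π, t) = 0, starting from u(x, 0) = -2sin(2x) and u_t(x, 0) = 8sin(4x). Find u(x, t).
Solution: Separating variables: u = Σ [A_n cos(ω_n t) + B_n sin(ω_n t)] sin(nx), ω_n = n. From ICs (B_n = velocity coefficient / ω_n): A_2=-2, B_4=2.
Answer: u(x, t) = 2sin(4t)sin(4x) - 2sin(2x)cos(2t)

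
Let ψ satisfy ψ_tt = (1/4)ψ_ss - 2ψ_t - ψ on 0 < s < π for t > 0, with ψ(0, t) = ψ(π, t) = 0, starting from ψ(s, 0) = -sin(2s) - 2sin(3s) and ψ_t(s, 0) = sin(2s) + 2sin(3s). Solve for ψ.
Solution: Substitute ψ = exp(-t)u, i.e. u = exp(t)ψ.
By the product rule, ψ_t = exp(-t)(u_t - u), ψ_tt = exp(-t)(u_tt - 2u_t + u), ψ_ss = exp(-t)u_ss.
Substituting into the PDE and dividing by exp(-t): u_tt - 2u_t + u = (1/4)u_ss - 2(u_t - u) - u.
The lower-order terms cancel, leaving the standard wave equation u_tt = (1/4)u_ss.
Initial data for u: u(s,0) = ψ(s,0) = -sin(2s) - 2sin(3s); u_t(s,0) = ψ_t(s,0) + ψ(s,0) = 0. The boundary conditions carry over: u(0,t) = u(π,t) = 0.
Solve for u:
  Using separation of variables u = X(s)T(t):
  Eigenfunctions: sin(ns), n = 1, 2, 3, ...
  General solution: u(s, t) = Σ [A_n cos(n t/2) + B_n sin(n t/2)] sin(ns)
  From u(s,0) = -sin(2s) - 2sin(3s): A_2=-1, A_3=-2. From u_t(s,0) = 0: all B_n = 0.
Hence u(s,t) = -sin(2s)cos(t) - 2sin(3s)cos(3t/2).
Transform back: ψ(s,t) = exp(-t)u(s,t).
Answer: ψ(s, t) = -exp(-t)sin(2s)cos(t) - 2exp(-t)sin(3s)cos(3t/2)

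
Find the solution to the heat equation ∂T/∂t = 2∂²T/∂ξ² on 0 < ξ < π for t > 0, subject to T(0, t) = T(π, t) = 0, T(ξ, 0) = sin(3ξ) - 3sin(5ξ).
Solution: Separating variables: T = Σ c_n exp(-2n²t) sin(nξ). From T(ξ,0) = sin(3ξ) - 3sin(5ξ): c_3=1, c_5=-3.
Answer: T(ξ, t) = exp(-18t)sin(3ξ) - 3exp(-50t)sin(5ξ)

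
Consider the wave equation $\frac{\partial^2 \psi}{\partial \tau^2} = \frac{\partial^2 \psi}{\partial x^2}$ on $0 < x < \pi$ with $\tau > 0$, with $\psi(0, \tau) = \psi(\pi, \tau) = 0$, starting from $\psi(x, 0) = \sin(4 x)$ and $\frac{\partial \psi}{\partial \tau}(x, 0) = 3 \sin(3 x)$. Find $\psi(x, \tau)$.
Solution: Using separation of variables $\psi = X(x)T(\tau)$:
Eigenfunctions: $\sin(nx)$, $n = 1, 2, 3, \ldots$
General solution: $\psi(x, \tau) = \sum [A_n \cos(n \tau) + B_n \sin(n \tau)] \sin(nx)$
From $\psi(x,0) = \sin(4 x)$: $A_4=1$. From $\psi_{\tau}(x,0) = 3 \sin(3 x)$, using $\psi_{\tau}(x,0) = \sum \omega_n B_n \sin(nx)$ with $\omega_n = n$: $B_3 = 3/3 = 1$.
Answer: $\psi(x, \tau) = \sin(3 \tau) \sin(3 x) + \sin(4 x) \cos(4 \tau)$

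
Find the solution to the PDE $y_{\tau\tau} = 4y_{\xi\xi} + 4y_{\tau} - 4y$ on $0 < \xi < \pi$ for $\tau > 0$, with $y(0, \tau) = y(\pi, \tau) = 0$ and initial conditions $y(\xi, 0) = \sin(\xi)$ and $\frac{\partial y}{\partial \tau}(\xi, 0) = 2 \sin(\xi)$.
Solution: Substitute $y = e^{2\tau}u$, i.e. $u = e^{-2\tau}y$.
By the product rule, $y_{\tau} = e^{2\tau}(u_{\tau} + 2u)$, $y_{\tau\tau} = e^{2\tau}(u_{\tau\tau} + 4u_{\tau} + 4u)$, $y_{\xi\xi} = e^{2\tau}u_{\xi\xi}$.
Substituting into the PDE and dividing by $e^{2\tau}$: $u_{\tau\tau} + 4u_{\tau} + 4u = 4u_{\xi\xi} + 4(u_{\tau} + 2u) - 4u$.
The lower-order terms cancel, leaving the standard wave equation $u_{\tau\tau} = 4u_{\xi\xi}$.
Initial data for $u$: $u(\xi,0) = y(\xi,0) = \sin(\xi)$; $u_{\tau}(\xi,0) = y_{\tau}(\xi,0) - 2y(\xi,0) = 0$. The boundary conditions carry over: $u(0,\tau) = u(\pi,\tau) = 0$.
Solve for $u$:
  Using separation of variables $u = X(\xi)T(\tau)$:
  Eigenfunctions: $\sin(n\xi)$, $n = 1, 2, 3, \ldots$
  General solution: $u(\xi, \tau) = \sum [A_n \cos(2n \tau) + B_n \sin(2n \tau)] \sin(n\xi)$
  From $u(\xi,0) = \sin(\xi)$: $A_1=1$. From $u_{\tau}(\xi,0) = 0$: all $B_n = 0$.
Hence $u(\xi,\tau) = \sin(\xi) \cos(2 \tau)$.
Transform back: $y(\xi,\tau) = e^{2\tau}u(\xi,\tau)$.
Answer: $y(\xi, \tau) = e^{2 \tau} \sin(\xi) \cos(2 \tau)$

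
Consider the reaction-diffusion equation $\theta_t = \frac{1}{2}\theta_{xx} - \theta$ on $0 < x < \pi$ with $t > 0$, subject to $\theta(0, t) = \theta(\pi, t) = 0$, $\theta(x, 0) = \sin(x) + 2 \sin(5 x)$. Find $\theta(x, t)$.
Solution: Substitute $\theta = e^{-t}u$, i.e. $u = e^{t}\theta$.
By the product rule, $\theta_t = e^{-t}(u_t - u)$, $\theta_{xx} = e^{-t}u_{xx}$.
Substituting into the PDE and dividing by $e^{-t}$: $u_t - u = \frac{1}{2}u_{xx} - u$.
The lower-order terms cancel, leaving the standard heat equation $u_t = \frac{1}{2}u_{xx}$.
Initial data for $u$: $u(x,0) = \theta(x,0) = \sin(x) + 2 \sin(5 x)$. The boundary conditions carry over: $u(0,t) = u(\pi,t) = 0$.
Solve for $u$:
  Using separation of variables $u = X(x)G(t)$:
  Eigenfunctions: $\sin(nx)$, $n = 1, 2, 3, \ldots$
  General solution: $u(x, t) = \sum c_n \sin(nx) e^{-n^2 t/2}$
  Matching $u(x,0) = \sin(x) + 2 \sin(5 x)$ term by term: $c_1=1, c_5=2$.
Hence $u(x,t) = e^{-t/2} \sin(x) + 2 e^{-25 t/2} \sin(5 x)$.
Transform back: $\theta(x,t) = e^{-t}u(x,t)$.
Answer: $\theta(x, t) = e^{-3 t/2} \sin(x) + 2 e^{-27 t/2} \sin(5 x)$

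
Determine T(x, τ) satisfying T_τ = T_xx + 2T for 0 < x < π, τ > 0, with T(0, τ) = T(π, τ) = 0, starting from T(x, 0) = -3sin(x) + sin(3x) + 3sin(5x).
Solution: Substitute T = exp(2τ)u, i.e. u = exp(-2τ)T.
By the product rule, T_τ = exp(2τ)(u_τ + 2u), T_xx = exp(2τ)u_xx.
Substituting into the PDE and dividing by exp(2τ): u_τ + 2u = u_xx + 2u.
The lower-order terms cancel, leaving the standard heat equation u_τ = u_xx.
Initial data for u: u(x,0) = T(x,0) = -3sin(x) + sin(3x) + 3sin(5x). The boundary conditions carry over: u(0,τ) = u(π,τ) = 0.
Solve for u:
  Using separation of variables u = X(x)G(τ):
  Eigenfunctions: sin(nx), n = 1, 2, 3, ...
  General solution: u(x, τ) = Σ c_n sin(nx) exp(-n² τ)
  Matching u(x,0) = -3sin(x) + sin(3x) + 3sin(5x) term by term: c_1=-3, c_3=1, c_5=3.
Hence u(x,τ) = -3exp(-τ)sin(x) + exp(-9τ)sin(3x) + 3exp(-25τ)sin(5x).
Transform back: T(x,τ) = exp(2τ)u(x,τ).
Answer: T(x, τ) = -3exp(τ)sin(x) + exp(-7τ)sin(3x) + 3exp(-23τ)sin(5x)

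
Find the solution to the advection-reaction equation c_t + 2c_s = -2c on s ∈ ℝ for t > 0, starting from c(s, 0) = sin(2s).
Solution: Substitute c = exp(-2t)u, i.e. u = exp(2t)c.
By the product rule, c_t = exp(-2t)(u_t - 2u), c_s = exp(-2t)u_s.
Substituting into the PDE and dividing by exp(-2t): u_t - 2u + 2u_s = -2u.
The lower-order terms cancel, leaving the standard advection equation u_t + 2u_s = 0.
Initial data for u: u(s,0) = c(s,0) = sin(2s).
Solve for u:
  By method of characteristics (waves move right with speed 2):
  Along characteristics s - 2t = const, u is constant, so u(s,t) = f(s - 2t) with f = u(·, 0).
Hence u(s,t) = sin(2s - 4t).
Transform back: c(s,t) = exp(-2t)u(s,t).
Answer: c(s, t) = exp(-2t)sin(2s - 4t)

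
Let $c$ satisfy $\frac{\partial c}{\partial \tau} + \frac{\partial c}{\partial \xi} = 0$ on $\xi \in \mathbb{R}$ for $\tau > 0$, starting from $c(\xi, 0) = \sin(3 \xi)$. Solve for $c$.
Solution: By method of characteristics (waves move right with speed 1):
Along characteristics $\xi - \tau =$ const, $c$ is constant, so $c(\xi,\tau) = f(\xi - \tau)$ with $f = c( \cdot , 0)$.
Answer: $c(\xi, \tau) = - \sin(3 \tau - 3 \xi)$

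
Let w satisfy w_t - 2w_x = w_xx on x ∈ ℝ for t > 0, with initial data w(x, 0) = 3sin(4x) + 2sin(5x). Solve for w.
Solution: Change to a moving frame: let η = x + 2t, σ = t and write w(x,t) = u(η,σ).
By the chain rule w_t = u_σ + 2u_η, w_x = u_η, w_xx = u_ηη.
Then w_t - 2w_x = u_σ: the advection term cancels and the PDE becomes the heat equation u_σ = u_ηη on η ∈ ℝ.
Initial data: u(η,0) = w(η,0) = 3sin(4η) + 2sin(5η).
On η ∈ ℝ each mode satisfies (sin(nη))″ = -n² sin(nη), so exp(-n²σ) sin(nη) solves the heat equation; by superposition u(η,σ) = Σ c_n exp(-n²σ) sin(nη).
Reading off the coefficients: c_4=3, c_5=2, so u(η,σ) = 3exp(-16σ)sin(4η) + 2exp(-25σ)sin(5η).
Substituting back η = x + 2t, σ = t: w(x,t) = u(x + 2t, t).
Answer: w(x, t) = 3exp(-16t)sin(8t + 4x) + 2exp(-25t)sin(10t + 5x)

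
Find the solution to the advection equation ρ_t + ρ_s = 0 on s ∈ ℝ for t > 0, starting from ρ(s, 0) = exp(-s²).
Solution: By method of characteristics (waves move right with speed 1):
Along characteristics s - t = const, ρ is constant, so ρ(s,t) = f(s - t) with f = ρ(·, 0).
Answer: ρ(s, t) = exp(-(s - t)²)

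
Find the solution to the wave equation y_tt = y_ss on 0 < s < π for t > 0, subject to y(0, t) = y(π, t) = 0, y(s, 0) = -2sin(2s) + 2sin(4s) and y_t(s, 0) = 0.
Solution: Using separation of variables y = X(s)T(t):
Eigenfunctions: sin(ns), n = 1, 2, 3, ...
General solution: y(s, t) = Σ [A_n cos(n t) + B_n sin(n t)] sin(ns)
From y(s,0) = -2sin(2s) + 2sin(4s): A_2=-2, A_4=2. From y_t(s,0) = 0: all B_n = 0.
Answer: y(s, t) = -2sin(2s)cos(2t) + 2sin(4s)cos(4t)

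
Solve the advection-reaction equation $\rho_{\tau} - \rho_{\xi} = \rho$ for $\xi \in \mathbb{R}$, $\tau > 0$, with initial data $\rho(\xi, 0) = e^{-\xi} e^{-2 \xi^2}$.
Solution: Substitute $\rho = e^{-\xi}u$, i.e. $u = e^{\xi}\rho$.
By the product rule, $\rho_{\xi} = e^{-\xi}(u_{\xi} - u)$, $\rho_{\tau} = e^{-\xi}u_{\tau}$.
Substituting into the PDE and dividing by $e^{-\xi}$: $u_{\tau} - (u_{\xi} - u) = u$.
The lower-order terms cancel, leaving the standard advection equation $u_{\tau} - u_{\xi} = 0$.
Initial data for $u$: $u(\xi,0) = e^{\xi}\rho(\xi,0) = e^{-2 \xi^2}$.
Solve for $u$:
  By method of characteristics (waves move left with speed 1):
  Along characteristics $\xi + \tau =$ const, $u$ is constant, so $u(\xi,\tau) = f(\xi + \tau)$ with $f = u( \cdot , 0)$.
Hence $u(\xi,\tau) = e^{-2 (\xi + \tau)^2}$.
Transform back: $\rho(\xi,\tau) = e^{-\xi}u(\xi,\tau)$.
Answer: $\rho(\xi, \tau) = e^{-\xi} e^{-2 (\tau + \xi)^2}$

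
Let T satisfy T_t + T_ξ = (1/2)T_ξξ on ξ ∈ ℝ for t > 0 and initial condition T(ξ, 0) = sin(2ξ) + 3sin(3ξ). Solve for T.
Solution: Change to a moving frame: let η = ξ - t, σ = t and write T(ξ,t) = u(η,σ).
By the chain rule T_t = u_σ - u_η, T_ξ = u_η, T_ξξ = u_ηη.
Then T_t + T_ξ = u_σ: the advection term cancels and the PDE becomes the heat equation u_σ = (1/2)u_ηη on η ∈ ℝ.
Initial data: u(η,0) = T(η,0) = sin(2η) + 3sin(3η).
On η ∈ ℝ each mode satisfies (sin(nη))″ = -n² sin(nη), so exp(-n²σ/2) sin(nη) solves the heat equation; by superposition u(η,σ) = Σ c_n exp(-n²σ/2) sin(nη).
Reading off the coefficients: c_2=1, c_3=3, so u(η,σ) = exp(-2σ)sin(2η) + 3exp(-9σ/2)sin(3η).
Substituting back η = ξ - t, σ = t: T(ξ,t) = u(ξ - t, t).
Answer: T(ξ, t) = -exp(-2t)sin(2t - 2ξ) - 3exp(-9t/2)sin(3t - 3ξ)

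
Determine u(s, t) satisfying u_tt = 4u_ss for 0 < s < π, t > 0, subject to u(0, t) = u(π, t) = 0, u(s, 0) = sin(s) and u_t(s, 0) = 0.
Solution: Using separation of variables u = X(s)T(t):
Eigenfunctions: sin(ns), n = 1, 2, 3, ...
General solution: u(s, t) = Σ [A_n cos(2n t) + B_n sin(2n t)] sin(ns)
From u(s,0) = sin(s): A_1=1. From u_t(s,0) = 0: all B_n = 0.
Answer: u(s, t) = sin(s)cos(2t)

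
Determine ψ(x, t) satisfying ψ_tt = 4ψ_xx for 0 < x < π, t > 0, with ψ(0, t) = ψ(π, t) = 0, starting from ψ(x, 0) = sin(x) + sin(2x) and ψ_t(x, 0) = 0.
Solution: Separating variables: ψ = Σ [A_n cos(ω_n t) + B_n sin(ω_n t)] sin(nx), ω_n = 2n. From ICs: A_1=1, A_2=1.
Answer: ψ(x, t) = sin(x)cos(2t) + sin(2x)cos(4t)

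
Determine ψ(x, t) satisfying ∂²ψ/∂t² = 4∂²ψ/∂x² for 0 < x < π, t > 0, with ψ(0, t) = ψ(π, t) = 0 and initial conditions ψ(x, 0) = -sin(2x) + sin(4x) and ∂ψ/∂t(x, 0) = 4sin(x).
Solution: Separating variables: ψ = Σ [A_n cos(ω_n t) + B_n sin(ω_n t)] sin(nx), ω_n = 2n. From ICs (B_n = velocity coefficient / ω_n): A_2=-1, A_4=1, B_1=2.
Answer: ψ(x, t) = 2sin(2t)sin(x) - sin(2x)cos(4t) + sin(4x)cos(8t)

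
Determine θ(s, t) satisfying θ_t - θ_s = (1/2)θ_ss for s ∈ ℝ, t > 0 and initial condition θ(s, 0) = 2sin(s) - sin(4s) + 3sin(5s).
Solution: Change to a moving frame: let η = s + t, σ = t and write θ(s,t) = u(η,σ).
By the chain rule θ_t = u_σ + u_η, θ_s = u_η, θ_ss = u_ηη.
Then θ_t - θ_s = u_σ: the advection term cancels and the PDE becomes the heat equation u_σ = (1/2)u_ηη on η ∈ ℝ.
Initial data: u(η,0) = θ(η,0) = 2sin(η) - sin(4η) + 3sin(5η).
On η ∈ ℝ each mode satisfies (sin(nη))″ = -n² sin(nη), so exp(-n²σ/2) sin(nη) solves the heat equation; by superposition u(η,σ) = Σ c_n exp(-n²σ/2) sin(nη).
Reading off the coefficients: c_1=2, c_4=-1, c_5=3, so u(η,σ) = -exp(-8σ)sin(4η) + 2exp(-σ/2)sin(η) + 3exp(-25σ/2)sin(5η).
Substituting back η = s + t, σ = t: θ(s,t) = u(s + t, t).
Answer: θ(s, t) = -exp(-8t)sin(4s + 4t) + 2exp(-t/2)sin(s + t) + 3exp(-25t/2)sin(5s + 5t)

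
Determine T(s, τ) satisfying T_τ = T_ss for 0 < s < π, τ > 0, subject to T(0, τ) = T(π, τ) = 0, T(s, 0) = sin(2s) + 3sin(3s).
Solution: Separating variables: T = Σ c_n exp(-n²τ) sin(ns). From T(s,0) = sin(2s) + 3sin(3s): c_2=1, c_3=3.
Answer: T(s, τ) = exp(-4τ)sin(2s) + 3exp(-9τ)sin(3s)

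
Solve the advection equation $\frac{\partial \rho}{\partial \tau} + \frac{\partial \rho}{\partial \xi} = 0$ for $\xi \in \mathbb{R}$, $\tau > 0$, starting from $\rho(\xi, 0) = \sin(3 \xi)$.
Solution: By characteristics ($d\xi/d\tau = 1$), $\rho(\xi,\tau) = f(\xi - \tau)$ with $f = \rho( \cdot , 0)$.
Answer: $\rho(\xi, \tau) = - \sin(3 \tau - 3 \xi)$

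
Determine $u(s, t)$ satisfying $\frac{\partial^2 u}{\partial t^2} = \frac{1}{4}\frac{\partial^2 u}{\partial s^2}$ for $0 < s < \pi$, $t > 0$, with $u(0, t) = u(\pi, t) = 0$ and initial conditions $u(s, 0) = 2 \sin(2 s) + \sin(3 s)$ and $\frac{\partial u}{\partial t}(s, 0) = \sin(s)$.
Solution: Separating variables: $u = \sum [A_n \cos(\omega_n t) + B_n \sin(\omega_n t)] \sin(ns)$, $\omega_n = n/2$. From ICs ($B_n$ = velocity coefficient / $\omega_n$): $A_2=2, A_3=1, B_1=2$.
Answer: $u(s, t) = 2 \sin(s) \sin(t/2) + 2 \sin(2 s) \cos(t) + \sin(3 s) \cos(3 t/2)$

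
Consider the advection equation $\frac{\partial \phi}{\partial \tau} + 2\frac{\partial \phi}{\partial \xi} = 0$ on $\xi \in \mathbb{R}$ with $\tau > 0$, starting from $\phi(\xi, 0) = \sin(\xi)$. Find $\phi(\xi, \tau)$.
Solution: By method of characteristics (waves move right with speed 2):
Along characteristics $\xi - 2\tau =$ const, $\phi$ is constant, so $\phi(\xi,\tau) = f(\xi - 2\tau)$ with $f = \phi( \cdot , 0)$.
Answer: $\phi(\xi, \tau) = - \sin(2 \tau - \xi)$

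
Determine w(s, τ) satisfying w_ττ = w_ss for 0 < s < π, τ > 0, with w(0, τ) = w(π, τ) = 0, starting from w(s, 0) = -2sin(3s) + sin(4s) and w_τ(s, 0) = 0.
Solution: Separating variables: w = Σ [A_n cos(ω_n τ) + B_n sin(ω_n τ)] sin(ns), ω_n = n. From ICs: A_3=-2, A_4=1.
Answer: w(s, τ) = -2sin(3s)cos(3τ) + sin(4s)cos(4τ)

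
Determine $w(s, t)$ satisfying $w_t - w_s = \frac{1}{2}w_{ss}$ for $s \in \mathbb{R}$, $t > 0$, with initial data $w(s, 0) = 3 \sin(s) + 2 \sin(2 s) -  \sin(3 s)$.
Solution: Moving frame: $\eta = s + t$, $\sigma = t$, $w = u(\eta,\sigma)$, so $w_t = u_{\sigma} + u_{\eta}$ and $w_{ss} = u_{\eta\eta}$.
Hence $w_t - w_s = u_{\sigma}$ and the PDE becomes the heat equation $u_{\sigma} = \frac{1}{2}u_{\eta\eta}$ on $\eta \in \mathbb{R}$.
Initial data: $u(\eta,0) = w(\eta,0) = 3 \sin(\eta) + 2 \sin(2 \eta) - \sin(3 \eta)$. Each mode $\sin(n\eta)$ decays as $e^{-n^2\sigma/2}$ on $\mathbb{R}$, so $u(\eta,\sigma) = \sum c_n e^{-n^2\sigma/2} \sin(n\eta)$ with $c_1=3, c_2=2, c_3=-1$: $u(\eta,\sigma) = 2 e^{-2 \sigma} \sin(2 \eta) + 3 e^{-\sigma/2} \sin(\eta) - e^{-9 \sigma/2} \sin(3 \eta)$.
Substituting back: $w(s,t) = u(s + t, t)$.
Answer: $w(s, t) = 2 e^{-2 t} \sin(2 s + 2 t) + 3 e^{-t/2} \sin(s + t) -  e^{-9 t/2} \sin(3 s + 3 t)$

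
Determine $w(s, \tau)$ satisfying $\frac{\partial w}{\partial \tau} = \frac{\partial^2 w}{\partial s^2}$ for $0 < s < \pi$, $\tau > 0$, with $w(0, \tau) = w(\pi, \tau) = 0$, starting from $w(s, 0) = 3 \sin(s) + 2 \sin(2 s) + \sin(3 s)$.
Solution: Using separation of variables $w = X(s)T(\tau)$:
Eigenfunctions: $\sin(ns)$, $n = 1, 2, 3, \ldots$
General solution: $w(s, \tau) = \sum c_n \sin(ns) e^{-n^2 \tau}$
Matching $w(s,0) = 3 \sin(s) + 2 \sin(2 s) + \sin(3 s)$ term by term: $c_1=3, c_2=2, c_3=1$.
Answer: $w(s, \tau) = 3 e^{-\tau} \sin(s) + 2 e^{-4 \tau} \sin(2 s) + e^{-9 \tau} \sin(3 s)$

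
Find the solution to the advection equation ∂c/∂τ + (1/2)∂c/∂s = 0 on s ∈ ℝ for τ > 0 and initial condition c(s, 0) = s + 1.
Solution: By method of characteristics (waves move right with speed 1/2):
Along characteristics s - (1/2)τ = const, c is constant, so c(s,τ) = f(s - (1/2)τ) with f = c(·, 0).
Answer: c(s, τ) = s - (1/2)τ + 1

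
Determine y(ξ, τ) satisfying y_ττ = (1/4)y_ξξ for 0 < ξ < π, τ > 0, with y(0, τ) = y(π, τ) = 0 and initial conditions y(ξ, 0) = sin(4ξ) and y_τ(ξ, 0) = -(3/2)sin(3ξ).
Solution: Separating variables: y = Σ [A_n cos(ω_n τ) + B_n sin(ω_n τ)] sin(nξ), ω_n = n/2. From ICs (B_n = velocity coefficient / ω_n): A_4=1, B_3=-1.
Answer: y(ξ, τ) = -sin(3ξ)sin(3τ/2) + sin(4ξ)cos(2τ)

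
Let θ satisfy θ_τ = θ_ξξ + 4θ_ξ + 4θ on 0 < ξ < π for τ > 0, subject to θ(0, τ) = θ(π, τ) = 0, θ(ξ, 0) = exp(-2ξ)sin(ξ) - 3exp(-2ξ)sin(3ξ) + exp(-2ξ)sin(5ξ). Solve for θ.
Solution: Substitute θ = exp(-2ξ)u.
Then θ_ξ = exp(-2ξ)(u_ξ - 2u), θ_ξξ = exp(-2ξ)(u_ξξ - 4u_ξ + 4u), θ_τ = exp(-2ξ)u_τ; substituting and dividing by exp(-2ξ), the lower-order terms cancel: u_τ = u_ξξ (standard heat equation).
Data for u: u(ξ,0) = exp(2ξ)θ(ξ,0) = sin(ξ) - 3sin(3ξ) + sin(5ξ). The boundary conditions carry over: u(0,τ) = u(π,τ) = 0.
Separating variables: u = Σ c_n exp(-n²τ) sin(nξ). From u(ξ,0) = sin(ξ) - 3sin(3ξ) + sin(5ξ): c_1=1, c_3=-3, c_5=1.
So u(ξ,τ) = exp(-τ)sin(ξ) - 3exp(-9τ)sin(3ξ) + exp(-25τ)sin(5ξ), and θ(ξ,τ) = exp(-2ξ)u(ξ,τ).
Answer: θ(ξ, τ) = exp(-2ξ)exp(-τ)sin(ξ) - 3exp(-2ξ)exp(-9τ)sin(3ξ) + exp(-2ξ)exp(-25τ)sin(5ξ)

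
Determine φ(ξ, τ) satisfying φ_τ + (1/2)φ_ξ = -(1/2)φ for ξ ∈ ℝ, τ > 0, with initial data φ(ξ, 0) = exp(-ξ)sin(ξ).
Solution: Substitute φ = exp(-ξ)u.
Then φ_ξ = exp(-ξ)(u_ξ - u), φ_τ = exp(-ξ)u_τ; substituting and dividing by exp(-ξ), the lower-order terms cancel: u_τ + (1/2)u_ξ = 0 (standard advection equation).
Data for u: u(ξ,0) = exp(ξ)φ(ξ,0) = sin(ξ).
By characteristics (dξ/dτ = 1/2), u(ξ,τ) = f(ξ - (1/2)τ) with f = u(·, 0).
So u(ξ,τ) = sin(ξ - τ/2), and φ(ξ,τ) = exp(-ξ)u(ξ,τ).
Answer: φ(ξ, τ) = exp(-ξ)sin(ξ - τ/2)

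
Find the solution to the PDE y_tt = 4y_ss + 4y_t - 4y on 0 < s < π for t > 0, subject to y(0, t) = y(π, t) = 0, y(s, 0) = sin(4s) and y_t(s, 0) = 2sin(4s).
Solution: Substitute y = exp(2t)u, i.e. u = exp(-2t)y.
By the product rule, y_t = exp(2t)(u_t + 2u), y_tt = exp(2t)(u_tt + 4u_t + 4u), y_ss = exp(2t)u_ss.
Substituting into the PDE and dividing by exp(2t): u_tt + 4u_t + 4u = 4u_ss + 4(u_t + 2u) - 4u.
The lower-order terms cancel, leaving the standard wave equation u_tt = 4u_ss.
Initial data for u: u(s,0) = y(s,0) = sin(4s); u_t(s,0) = y_t(s,0) - 2y(s,0) = 0. The boundary conditions carry over: u(0,t) = u(π,t) = 0.
Solve for u:
  Using separation of variables u = X(s)T(t):
  Eigenfunctions: sin(ns), n = 1, 2, 3, ...
  General solution: u(s, t) = Σ [A_n cos(2n t) + B_n sin(2n t)] sin(ns)
  From u(s,0) = sin(4s): A_4=1. From u_t(s,0) = 0: all B_n = 0.
Hence u(s,t) = sin(4s)cos(8t).
Transform back: y(s,t) = exp(2t)u(s,t).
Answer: y(s, t) = exp(2t)sin(4s)cos(8t)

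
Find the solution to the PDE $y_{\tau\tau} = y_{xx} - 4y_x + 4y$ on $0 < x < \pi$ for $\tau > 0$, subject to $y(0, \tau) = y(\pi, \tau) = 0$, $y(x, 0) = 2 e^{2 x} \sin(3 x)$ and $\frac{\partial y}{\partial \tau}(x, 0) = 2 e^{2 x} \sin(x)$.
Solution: Substitute $y = e^{2x}u$, i.e. $u = e^{-2x}y$.
By the product rule, $y_x = e^{2x}(u_x + 2u)$, $y_{xx} = e^{2x}(u_{xx} + 4u_x + 4u)$, $y_{\tau\tau} = e^{2x}u_{\tau\tau}$.
Substituting into the PDE and dividing by $e^{2x}$: $u_{\tau\tau} = (u_{xx} + 4u_x + 4u) - 4(u_x + 2u) + 4u$.
The lower-order terms cancel, leaving the standard wave equation $u_{\tau\tau} = u_{xx}$.
Initial data for $u$: $u(x,0) = e^{-2x}y(x,0) = 2 \sin(3 x)$; $u_{\tau}(x,0) = e^{-2x}y_{\tau}(x,0) = 2 \sin(x)$. The boundary conditions carry over: $u(0,\tau) = u(\pi,\tau) = 0$.
Solve for $u$:
  Using separation of variables $u = X(x)T(\tau)$:
  Eigenfunctions: $\sin(nx)$, $n = 1, 2, 3, \ldots$
  General solution: $u(x, \tau) = \sum [A_n \cos(n \tau) + B_n \sin(n \tau)] \sin(nx)$
  From $u(x,0) = 2 \sin(3 x)$: $A_3=2$. From $u_{\tau}(x,0) = 2 \sin(x)$, using $u_{\tau}(x,0) = \sum \omega_n B_n \sin(nx)$ with $\omega_n = n$: $B_1 = 2/1 = 2$.
Hence $u(x,\tau) = 2 \sin(x) \sin(\tau) + 2 \sin(3 x) \cos(3 \tau)$.
Transform back: $y(x,\tau) = e^{2x}u(x,\tau)$.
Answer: $y(x, \tau) = 2 e^{2 x} \sin(\tau) \sin(x) + 2 e^{2 x} \sin(3 x) \cos(3 \tau)$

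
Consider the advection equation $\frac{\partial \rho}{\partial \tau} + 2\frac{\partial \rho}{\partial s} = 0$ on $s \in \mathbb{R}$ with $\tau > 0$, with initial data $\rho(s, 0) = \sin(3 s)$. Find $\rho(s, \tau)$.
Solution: By method of characteristics (waves move right with speed 2):
Along characteristics $s - 2\tau =$ const, $\rho$ is constant, so $\rho(s,\tau) = f(s - 2\tau)$ with $f = \rho( \cdot , 0)$.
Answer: $\rho(s, \tau) = - \sin(6 \tau - 3 s)$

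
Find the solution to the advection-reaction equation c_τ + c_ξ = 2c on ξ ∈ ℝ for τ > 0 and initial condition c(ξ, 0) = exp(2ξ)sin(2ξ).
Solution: Substitute c = exp(2ξ)u.
Then c_ξ = exp(2ξ)(u_ξ + 2u), c_τ = exp(2ξ)u_τ; substituting and dividing by exp(2ξ), the lower-order terms cancel: u_τ + u_ξ = 0 (standard advection equation).
Data for u: u(ξ,0) = exp(-2ξ)c(ξ,0) = sin(2ξ).
By characteristics (dξ/dτ = 1), u(ξ,τ) = f(ξ - τ) with f = u(·, 0).
So u(ξ,τ) = sin(2ξ - 2τ), and c(ξ,τ) = exp(2ξ)u(ξ,τ).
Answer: c(ξ, τ) = exp(2ξ)sin(2ξ - 2τ)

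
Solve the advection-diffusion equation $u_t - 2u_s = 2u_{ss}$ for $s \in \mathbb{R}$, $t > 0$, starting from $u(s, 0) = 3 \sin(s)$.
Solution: Moving frame: $\eta = s + 2t$, $\sigma = t$, $u = w(\eta,\sigma)$, so $u_t = w_{\sigma} + 2w_{\eta}$ and $u_{ss} = w_{\eta\eta}$.
Hence $u_t - 2u_s = w_{\sigma}$ and the PDE becomes the heat equation $w_{\sigma} = 2w_{\eta\eta}$ on $\eta \in \mathbb{R}$.
Initial data: $w(\eta,0) = u(\eta,0) = 3 \sin(\eta)$. Each mode $\sin(n\eta)$ decays as $e^{-2n^2\sigma}$ on $\mathbb{R}$, so $w(\eta,\sigma) = \sum c_n e^{-2n^2\sigma} \sin(n\eta)$ with $c_1=3$: $w(\eta,\sigma) = 3 e^{-2 \sigma} \sin(\eta)$.
Substituting back: $u(s,t) = w(s + 2t, t)$.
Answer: $u(s, t) = 3 e^{-2 t} \sin(s + 2 t)$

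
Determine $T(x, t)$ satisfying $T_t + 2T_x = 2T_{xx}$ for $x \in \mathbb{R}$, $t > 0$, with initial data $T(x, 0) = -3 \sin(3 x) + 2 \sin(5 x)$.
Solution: Moving frame: $\eta = x - 2t$, $\sigma = t$, $T = u(\eta,\sigma)$, so $T_t = u_{\sigma} - 2u_{\eta}$ and $T_{xx} = u_{\eta\eta}$.
Hence $T_t + 2T_x = u_{\sigma}$ and the PDE becomes the heat equation $u_{\sigma} = 2u_{\eta\eta}$ on $\eta \in \mathbb{R}$.
Initial data: $u(\eta,0) = T(\eta,0) = -3 \sin(3 \eta) + 2 \sin(5 \eta)$. Each mode $\sin(n\eta)$ decays as $e^{-2n^2\sigma}$ on $\mathbb{R}$, so $u(\eta,\sigma) = \sum c_n e^{-2n^2\sigma} \sin(n\eta)$ with $c_3=-3, c_5=2$: $u(\eta,\sigma) = -3 e^{-18 \sigma} \sin(3 \eta) + 2 e^{-50 \sigma} \sin(5 \eta)$.
Substituting back: $T(x,t) = u(x - 2t, t)$.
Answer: $T(x, t) = 3 e^{-18 t} \sin(6 t - 3 x) - 2 e^{-50 t} \sin(10 t - 5 x)$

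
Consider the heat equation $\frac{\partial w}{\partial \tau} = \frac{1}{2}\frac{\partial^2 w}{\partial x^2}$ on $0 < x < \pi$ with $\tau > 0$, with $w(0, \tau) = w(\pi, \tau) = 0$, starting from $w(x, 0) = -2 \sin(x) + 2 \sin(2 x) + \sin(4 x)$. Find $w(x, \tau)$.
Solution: Separating variables: $w = \sum c_n e^{-n^2\tau/2} \sin(nx)$. From $w(x,0) = -2 \sin(x) + 2 \sin(2 x) + \sin(4 x)$: $c_1=-2, c_2=2, c_4=1$.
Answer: $w(x, \tau) = 2 e^{-2 \tau} \sin(2 x) + e^{-8 \tau} \sin(4 x) - 2 e^{-\tau/2} \sin(x)$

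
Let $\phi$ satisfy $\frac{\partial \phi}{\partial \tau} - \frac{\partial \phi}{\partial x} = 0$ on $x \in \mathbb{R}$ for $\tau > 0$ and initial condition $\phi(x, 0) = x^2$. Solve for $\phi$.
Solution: By method of characteristics (waves move left with speed 1):
Along characteristics $x + \tau =$ const, $\phi$ is constant, so $\phi(x,\tau) = f(x + \tau)$ with $f = \phi( \cdot , 0)$.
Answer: $\phi(x, \tau) = \tau^2 + 2 \tau x + x^2$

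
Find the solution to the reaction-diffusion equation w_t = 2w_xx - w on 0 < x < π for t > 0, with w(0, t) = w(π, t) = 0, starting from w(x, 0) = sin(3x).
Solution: Substitute w = exp(-t)u, i.e. u = exp(t)w.
By the product rule, w_t = exp(-t)(u_t - u), w_xx = exp(-t)u_xx.
Substituting into the PDE and dividing by exp(-t): u_t - u = 2u_xx - u.
The lower-order terms cancel, leaving the standard heat equation u_t = 2u_xx.
Initial data for u: u(x,0) = w(x,0) = sin(3x). The boundary conditions carry over: u(0,t) = u(π,t) = 0.
Solve for u:
  Using separation of variables u = X(x)T(t):
  Eigenfunctions: sin(nx), n = 1, 2, 3, ...
  General solution: u(x, t) = Σ c_n sin(nx) exp(-2n² t)
  Matching u(x,0) = sin(3x) term by term: c_3=1.
Hence u(x,t) = exp(-18t)sin(3x).
Transform back: w(x,t) = exp(-t)u(x,t).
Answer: w(x, t) = exp(-19t)sin(3x)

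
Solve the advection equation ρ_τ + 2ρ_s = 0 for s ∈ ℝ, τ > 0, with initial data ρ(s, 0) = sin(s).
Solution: By method of characteristics (waves move right with speed 2):
Along characteristics s - 2τ = const, ρ is constant, so ρ(s,τ) = f(s - 2τ) with f = ρ(·, 0).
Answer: ρ(s, τ) = sin(s - 2τ)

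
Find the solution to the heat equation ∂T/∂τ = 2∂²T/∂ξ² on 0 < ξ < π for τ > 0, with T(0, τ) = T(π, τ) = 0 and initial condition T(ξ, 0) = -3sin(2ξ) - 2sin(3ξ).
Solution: Separating variables: T = Σ c_n exp(-2n²τ) sin(nξ). From T(ξ,0) = -3sin(2ξ) - 2sin(3ξ): c_2=-3, c_3=-2.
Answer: T(ξ, τ) = -3exp(-8τ)sin(2ξ) - 2exp(-18τ)sin(3ξ)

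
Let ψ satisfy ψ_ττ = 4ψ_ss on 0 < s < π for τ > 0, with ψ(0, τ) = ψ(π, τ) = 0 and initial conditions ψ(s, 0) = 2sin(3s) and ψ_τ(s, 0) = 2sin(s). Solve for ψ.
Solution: Separating variables: ψ = Σ [A_n cos(ω_n τ) + B_n sin(ω_n τ)] sin(ns), ω_n = 2n. From ICs (B_n = velocity coefficient / ω_n): A_3=2, B_1=1.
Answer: ψ(s, τ) = sin(s)sin(2τ) + 2sin(3s)cos(6τ)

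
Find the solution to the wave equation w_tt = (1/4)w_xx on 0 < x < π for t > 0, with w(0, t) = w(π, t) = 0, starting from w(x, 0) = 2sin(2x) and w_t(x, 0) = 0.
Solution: Using separation of variables w = X(x)T(t):
Eigenfunctions: sin(nx), n = 1, 2, 3, ...
General solution: w(x, t) = Σ [A_n cos(n t/2) + B_n sin(n t/2)] sin(nx)
From w(x,0) = 2sin(2x): A_2=2. From w_t(x,0) = 0: all B_n = 0.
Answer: w(x, t) = 2sin(2x)cos(t)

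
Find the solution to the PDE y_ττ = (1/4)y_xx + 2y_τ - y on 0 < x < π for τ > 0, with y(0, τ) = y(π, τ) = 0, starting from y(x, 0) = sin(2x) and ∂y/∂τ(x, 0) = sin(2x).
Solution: Substitute y = exp(τ)u.
Then y_τ = exp(τ)(u_τ + u), y_ττ = exp(τ)(u_ττ + 2u_τ + u), y_xx = exp(τ)u_xx; substituting and dividing by exp(τ), the lower-order terms cancel: u_ττ = (1/4)u_xx (standard wave equation).
Data for u: u(x,0) = y(x,0) = sin(2x); u_τ(x,0) = y_τ(x,0) - y(x,0) = 0. The boundary conditions carry over: u(0,τ) = u(π,τ) = 0.
Separating variables: u = Σ [A_n cos(ω_n τ) + B_n sin(ω_n τ)] sin(nx), ω_n = n/2. From ICs: A_2=1.
So u(x,τ) = sin(2x)cos(τ), and y(x,τ) = exp(τ)u(x,τ).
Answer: y(x, τ) = exp(τ)sin(2x)cos(τ)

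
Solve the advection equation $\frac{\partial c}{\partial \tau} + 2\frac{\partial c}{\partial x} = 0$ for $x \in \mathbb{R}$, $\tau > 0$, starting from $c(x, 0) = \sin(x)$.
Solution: By characteristics ($dx/d\tau = 2$), $c(x,\tau) = f(x - 2\tau)$ with $f = c( \cdot , 0)$.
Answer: $c(x, \tau) = - \sin(2 \tau - x)$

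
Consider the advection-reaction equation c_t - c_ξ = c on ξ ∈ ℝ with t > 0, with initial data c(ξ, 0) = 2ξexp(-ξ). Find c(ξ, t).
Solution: Substitute c = exp(-ξ)u.
Then c_ξ = exp(-ξ)(u_ξ - u), c_t = exp(-ξ)u_t; substituting and dividing by exp(-ξ), the lower-order terms cancel: u_t - u_ξ = 0 (standard advection equation).
Data for u: u(ξ,0) = exp(ξ)c(ξ,0) = 2ξ.
By characteristics (dξ/dt = -1), u(ξ,t) = f(ξ + t) with f = u(·, 0).
So u(ξ,t) = 2t + 2ξ, and c(ξ,t) = exp(-ξ)u(ξ,t).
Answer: c(ξ, t) = 2texp(-ξ) + 2ξexp(-ξ)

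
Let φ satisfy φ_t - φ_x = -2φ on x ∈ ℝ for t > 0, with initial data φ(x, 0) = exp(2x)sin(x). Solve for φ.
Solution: Substitute φ = exp(2x)u.
Then φ_x = exp(2x)(u_x + 2u), φ_t = exp(2x)u_t; substituting and dividing by exp(2x), the lower-order terms cancel: u_t - u_x = 0 (standard advection equation).
Data for u: u(x,0) = exp(-2x)φ(x,0) = sin(x).
By characteristics (dx/dt = -1), u(x,t) = f(x + t) with f = u(·, 0).
So u(x,t) = sin(t + x), and φ(x,t) = exp(2x)u(x,t).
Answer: φ(x, t) = exp(2x)sin(t + x)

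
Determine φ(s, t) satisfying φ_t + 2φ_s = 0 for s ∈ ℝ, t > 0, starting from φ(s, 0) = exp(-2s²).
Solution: By characteristics (ds/dt = 2), φ(s,t) = f(s - 2t) with f = φ(·, 0).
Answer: φ(s, t) = exp(-2(s - 2t)²)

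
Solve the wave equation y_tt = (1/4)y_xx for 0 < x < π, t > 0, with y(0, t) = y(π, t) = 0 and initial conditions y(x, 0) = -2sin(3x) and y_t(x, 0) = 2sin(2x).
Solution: Using separation of variables y = X(x)T(t):
Eigenfunctions: sin(nx), n = 1, 2, 3, ...
General solution: y(x, t) = Σ [A_n cos(n t/2) + B_n sin(n t/2)] sin(nx)
From y(x,0) = -2sin(3x): A_3=-2. From y_t(x,0) = 2sin(2x), using y_t(x,0) = Σ ω_n B_n sin(nx) with ω_n = n/2: B_2 = 2/1 = 2.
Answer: y(x, t) = 2sin(t)sin(2x) - 2sin(3x)cos(3t/2)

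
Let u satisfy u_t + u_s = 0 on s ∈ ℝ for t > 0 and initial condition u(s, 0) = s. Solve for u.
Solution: By method of characteristics (waves move right with speed 1):
Along characteristics s - t = const, u is constant, so u(s,t) = f(s - t) with f = u(·, 0).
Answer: u(s, t) = s - t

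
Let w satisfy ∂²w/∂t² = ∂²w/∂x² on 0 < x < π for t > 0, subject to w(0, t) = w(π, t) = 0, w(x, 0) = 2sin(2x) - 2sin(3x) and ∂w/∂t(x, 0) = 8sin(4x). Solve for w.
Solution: Separating variables: w = Σ [A_n cos(ω_n t) + B_n sin(ω_n t)] sin(nx), ω_n = n. From ICs (B_n = velocity coefficient / ω_n): A_2=2, A_3=-2, B_4=2.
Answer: w(x, t) = 2sin(4t)sin(4x) + 2sin(2x)cos(2t) - 2sin(3x)cos(3t)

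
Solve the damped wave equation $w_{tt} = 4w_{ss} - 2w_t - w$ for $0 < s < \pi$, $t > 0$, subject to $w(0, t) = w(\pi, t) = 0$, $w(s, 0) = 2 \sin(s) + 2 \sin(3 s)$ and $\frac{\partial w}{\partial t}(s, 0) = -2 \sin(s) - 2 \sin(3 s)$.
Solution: Substitute $w = e^{-t}u$.
Then $w_t = e^{-t}(u_t - u)$, $w_{tt} = e^{-t}(u_{tt} - 2u_t + u)$, $w_{ss} = e^{-t}u_{ss}$; substituting and dividing by $e^{-t}$, the lower-order terms cancel: $u_{tt} = 4u_{ss}$ (standard wave equation).
Data for $u$: $u(s,0) = w(s,0) = 2 \sin(s) + 2 \sin(3 s)$; $u_t(s,0) = w_t(s,0) + w(s,0) = 0$. The boundary conditions carry over: $u(0,t) = u(\pi,t) = 0$.
Separating variables: $u = \sum [A_n \cos(\omega_n t) + B_n \sin(\omega_n t)] \sin(ns)$, $\omega_n = 2n$. From ICs: $A_1=2, A_3=2$.
So $u(s,t) = 2 \sin(s) \cos(2 t) + 2 \sin(3 s) \cos(6 t)$, and $w(s,t) = e^{-t}u(s,t)$.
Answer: $w(s, t) = 2 e^{-t} \sin(s) \cos(2 t) + 2 e^{-t} \sin(3 s) \cos(6 t)$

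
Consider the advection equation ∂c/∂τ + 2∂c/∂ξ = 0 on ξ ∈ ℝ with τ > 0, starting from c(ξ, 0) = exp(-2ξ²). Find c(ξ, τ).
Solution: By method of characteristics (waves move right with speed 2):
Along characteristics ξ - 2τ = const, c is constant, so c(ξ,τ) = f(ξ - 2τ) with f = c(·, 0).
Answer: c(ξ, τ) = exp(-2(ξ - 2τ)²)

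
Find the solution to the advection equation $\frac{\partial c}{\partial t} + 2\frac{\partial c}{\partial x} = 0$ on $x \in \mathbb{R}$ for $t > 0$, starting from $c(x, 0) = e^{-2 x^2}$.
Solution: By characteristics ($dx/dt = 2$), $c(x,t) = f(x - 2t)$ with $f = c( \cdot , 0)$.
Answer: $c(x, t) = e^{-2 (-2 t + x)^2}$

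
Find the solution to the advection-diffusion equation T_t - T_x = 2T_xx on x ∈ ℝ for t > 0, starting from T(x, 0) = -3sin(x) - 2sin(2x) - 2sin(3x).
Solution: Moving frame: η = x + t, σ = t, T = u(η,σ), so T_t = u_σ + u_η and T_xx = u_ηη.
Hence T_t - T_x = u_σ and the PDE becomes the heat equation u_σ = 2u_ηη on η ∈ ℝ.
Initial data: u(η,0) = T(η,0) = -3sin(η) - 2sin(2η) - 2sin(3η). Each mode sin(nη) decays as exp(-2n²σ) on ℝ, so u(η,σ) = Σ c_n exp(-2n²σ) sin(nη) with c_1=-3, c_2=-2, c_3=-2: u(η,σ) = -3exp(-2σ)sin(η) - 2exp(-8σ)sin(2η) - 2exp(-18σ)sin(3η).
Substituting back: T(x,t) = u(x + t, t).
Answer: T(x, t) = -3exp(-2t)sin(t + x) - 2exp(-8t)sin(2t + 2x) - 2exp(-18t)sin(3t + 3x)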